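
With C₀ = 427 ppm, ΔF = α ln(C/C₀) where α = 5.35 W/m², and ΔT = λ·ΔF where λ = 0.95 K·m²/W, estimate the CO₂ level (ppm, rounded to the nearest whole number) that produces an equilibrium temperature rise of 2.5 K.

Required forcing: ΔF = ΔT/λ = 2.5/0.95 = 2.6316 W/m².
Then ln(C/427) = ΔF/5.35 = 2.6316/5.35 = 0.49189.
So C = 427 × e^0.49189 = 427 × 1.63540 = 698.32 ppm.

C ≈ 698 ppm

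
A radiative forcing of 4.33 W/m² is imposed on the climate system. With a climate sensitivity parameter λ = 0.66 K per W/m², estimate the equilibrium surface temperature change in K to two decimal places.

ΔT = 2.86 K

ΔT = λ ΔF = 0.66 × 4.33 = 2.8578 K.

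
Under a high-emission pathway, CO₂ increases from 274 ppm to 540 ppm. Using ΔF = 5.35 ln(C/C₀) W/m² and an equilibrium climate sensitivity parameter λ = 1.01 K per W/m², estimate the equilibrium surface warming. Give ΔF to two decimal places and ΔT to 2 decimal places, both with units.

CO₂: 5.35 × ln(540/274) = 5.35 × ln(1.97080) = 5.35 × 0.67844 = 3.6297 W/m².
ΔT = λ ΔF = 1.01 × 3.63 = 3.6663 K.

ΔF = 3.63 W/m²; ΔT = 3.67 K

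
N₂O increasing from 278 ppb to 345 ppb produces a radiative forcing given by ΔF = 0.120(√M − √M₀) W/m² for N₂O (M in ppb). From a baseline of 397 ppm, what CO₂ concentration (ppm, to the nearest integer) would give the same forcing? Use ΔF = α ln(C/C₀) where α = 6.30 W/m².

N₂O forcing: 0.120 × (√345 − √278) = 0.120 × (18.5742 − 16.6733) = 0.120 × 1.9009 = 0.22811 W/m².
Set 6.30 ln(C/397) = 0.22811: ln(C/397) = 0.22811/6.30 = 0.03621, so C = 397 × e^0.03621 = 397 × 1.03687 = 411.64 ppm.

C ≈ 412 ppm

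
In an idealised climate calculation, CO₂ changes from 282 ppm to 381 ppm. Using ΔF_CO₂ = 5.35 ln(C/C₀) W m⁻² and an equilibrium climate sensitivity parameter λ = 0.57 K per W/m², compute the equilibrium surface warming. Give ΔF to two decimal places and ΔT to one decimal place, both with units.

ΔF = 1.61 W/m²; ΔT = 0.9 K

CO₂: 5.35 × ln(381/282) = 5.35 × ln(1.35106) = 5.35 × 0.30089 = 1.6098 W/m².
ΔT = λ ΔF = 0.57 × 1.61 = 0.9177 K.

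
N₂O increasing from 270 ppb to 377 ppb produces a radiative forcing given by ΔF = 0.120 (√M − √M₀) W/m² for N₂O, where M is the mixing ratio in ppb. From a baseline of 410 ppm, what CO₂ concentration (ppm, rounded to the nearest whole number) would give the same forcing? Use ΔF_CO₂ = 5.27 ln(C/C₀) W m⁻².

N₂O forcing: 0.120 × (√377 − √270) = 0.120 × (19.4165 − 16.4317) = 0.120 × 2.9848 = 0.35818 W/m².
Set 5.27 ln(C/410) = 0.35818: ln(C/410) = 0.35818/5.27 = 0.06797, so C = 410 × e^0.06797 = 410 × 1.07033 = 438.84 ppm.

C ≈ 439 ppm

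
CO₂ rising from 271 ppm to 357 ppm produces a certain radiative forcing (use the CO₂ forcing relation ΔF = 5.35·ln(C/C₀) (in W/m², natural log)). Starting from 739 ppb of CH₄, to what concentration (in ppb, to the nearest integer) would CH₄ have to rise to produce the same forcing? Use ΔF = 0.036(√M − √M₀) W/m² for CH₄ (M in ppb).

M ≈ 4644 ppb

CO₂ forcing: 5.35 × ln(357/271) = 5.35 × 0.275617 = 1.47455 W/m².
Set 0.036(√M − √739) = 1.47455: √M = 1.47455/0.036 + √739 = 40.9597 + 27.1846 = 68.1443.
M = (68.1443)² = 4643.65 ppb.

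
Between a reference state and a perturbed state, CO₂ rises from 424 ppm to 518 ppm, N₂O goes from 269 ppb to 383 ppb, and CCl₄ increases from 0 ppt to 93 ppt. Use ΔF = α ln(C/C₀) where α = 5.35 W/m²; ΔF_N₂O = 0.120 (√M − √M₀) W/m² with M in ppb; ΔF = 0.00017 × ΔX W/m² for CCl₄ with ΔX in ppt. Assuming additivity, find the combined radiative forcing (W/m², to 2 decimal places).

ΔF = 1.47 W/m²

CO₂: 5.35 × ln(518/424) = 5.35 × ln(1.22170) = 5.35 × 0.20024 = 1.0713 W/m².
N₂O: 0.120 × (√383 − √269) = 0.120 × (19.5704 − 16.4012) = 0.120 × 3.1692 = 0.3803 W/m².
CCl₄: ΔF = 0.00017 × (93 − 0) = 0.00017 × 93 = 0.0158 W/m².
Total ΔF = 1.0713 + 0.3803 + 0.0158 = 1.4674 W/m².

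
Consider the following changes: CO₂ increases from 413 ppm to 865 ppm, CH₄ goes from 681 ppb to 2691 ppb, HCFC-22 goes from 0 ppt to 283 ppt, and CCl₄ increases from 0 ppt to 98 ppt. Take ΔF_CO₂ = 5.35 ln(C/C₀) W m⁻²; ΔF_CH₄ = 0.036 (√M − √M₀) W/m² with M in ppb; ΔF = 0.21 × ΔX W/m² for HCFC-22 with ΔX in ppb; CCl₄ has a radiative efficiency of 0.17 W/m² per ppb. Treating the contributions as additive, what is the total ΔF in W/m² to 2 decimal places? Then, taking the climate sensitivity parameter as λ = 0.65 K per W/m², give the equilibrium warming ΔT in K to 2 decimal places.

CO₂: 5.35 × ln(865/413) = 5.35 × ln(2.09443) = 5.35 × 0.73928 = 3.9551 W/m².
CH₄: 0.036 × (√2691 − √681) = 0.036 × (51.8748 − 26.0960) = 0.036 × 25.7788 = 0.9280 W/m².
HCFC-22: Δ = 283 − 0 = 283 ppt = 0.283 ppb; ΔF = 0.21 × 0.283 = 0.0594 W/m².
CCl₄: Δ = 98 − 0 = 98 ppt = 0.098 ppb; ΔF = 0.17 × 0.098 = 0.0167 W/m².
Total ΔF = 3.9551 + 0.9280 + 0.0594 + 0.0167 = 4.9592 W/m².
ΔT = λ ΔF = 0.65 × 4.96 = 3.2240 K.

ΔF = 4.96 W/m²; ΔT = 3.22 K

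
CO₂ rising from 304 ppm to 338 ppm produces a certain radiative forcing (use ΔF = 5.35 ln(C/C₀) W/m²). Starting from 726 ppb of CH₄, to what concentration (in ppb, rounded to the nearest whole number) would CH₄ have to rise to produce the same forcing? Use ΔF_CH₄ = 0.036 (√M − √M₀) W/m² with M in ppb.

M ≈ 1823 ppb

CO₂ forcing: 5.35 × ln(338/304) = 5.35 × 0.106018 = 0.56720 W/m².
Set 0.036(√M − √726) = 0.56720: √M = 0.56720/0.036 + √726 = 15.7556 + 26.9444 = 42.7000.
M = (42.7000)² = 1823.29 ppb.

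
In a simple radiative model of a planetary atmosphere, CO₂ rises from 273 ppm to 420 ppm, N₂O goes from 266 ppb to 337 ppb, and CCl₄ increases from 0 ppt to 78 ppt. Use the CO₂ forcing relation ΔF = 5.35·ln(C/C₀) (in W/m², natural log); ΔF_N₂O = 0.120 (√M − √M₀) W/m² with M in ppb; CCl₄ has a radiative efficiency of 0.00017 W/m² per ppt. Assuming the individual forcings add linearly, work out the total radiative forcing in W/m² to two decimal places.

CO₂: 5.35 × ln(420/273) = 5.35 × ln(1.53846) = 5.35 × 0.43078 = 2.3047 W/m².
N₂O: 0.120 × (√337 − √266) = 0.120 × (18.3576 − 16.3095) = 0.120 × 2.0481 = 0.2458 W/m².
CCl₄: ΔF = 0.00017 × (78 − 0) = 0.00017 × 78 = 0.0133 W/m².
Total ΔF = 2.3047 + 0.2458 + 0.0133 = 2.5638 W/m².

ΔF = 2.56 W/m²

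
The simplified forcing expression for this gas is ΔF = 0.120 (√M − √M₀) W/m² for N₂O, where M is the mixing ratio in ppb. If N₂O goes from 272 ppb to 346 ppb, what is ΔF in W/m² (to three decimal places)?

ΔF = 0.253 W/m²

N₂O: 0.120 × (√346 − √272) = 0.120 × (18.6011 − 16.4924) = 0.120 × 2.1087 = 0.2530 W/m².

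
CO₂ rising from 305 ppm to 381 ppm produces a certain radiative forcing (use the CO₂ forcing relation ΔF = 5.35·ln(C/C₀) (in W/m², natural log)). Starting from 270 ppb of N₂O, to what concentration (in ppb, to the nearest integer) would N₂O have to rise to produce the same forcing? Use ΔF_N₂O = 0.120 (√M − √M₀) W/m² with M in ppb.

M ≈ 694 ppb

CO₂ forcing: 5.35 × ln(381/305) = 5.35 × 0.222488 = 1.19031 W/m².
Set 0.120(√M − √270) = 1.19031: √M = 1.19031/0.120 + √270 = 9.9193 + 16.4317 = 26.3510.
M = (26.3510)² = 694.38 ppb.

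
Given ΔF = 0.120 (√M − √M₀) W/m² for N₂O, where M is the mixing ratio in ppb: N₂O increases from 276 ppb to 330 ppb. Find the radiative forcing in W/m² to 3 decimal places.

N₂O: 0.120 × (√330 − √276) = 0.120 × (18.1659 − 16.6132) = 0.120 × 1.5527 = 0.1863 W/m².

ΔF = 0.186 W/m²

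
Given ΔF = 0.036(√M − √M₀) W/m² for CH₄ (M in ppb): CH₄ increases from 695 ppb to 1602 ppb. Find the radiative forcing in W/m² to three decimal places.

CH₄: 0.036 × (√1602 − √695) = 0.036 × (40.0250 − 26.3629) = 0.036 × 13.6621 = 0.4918 W/m².

ΔF = 0.492 W/m²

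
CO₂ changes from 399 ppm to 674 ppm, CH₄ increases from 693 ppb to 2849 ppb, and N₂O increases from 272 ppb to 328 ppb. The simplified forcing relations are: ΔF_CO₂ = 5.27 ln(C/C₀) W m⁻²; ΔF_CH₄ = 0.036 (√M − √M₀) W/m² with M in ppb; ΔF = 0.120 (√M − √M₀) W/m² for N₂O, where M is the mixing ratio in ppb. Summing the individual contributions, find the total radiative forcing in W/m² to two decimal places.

ΔF = 3.93 W/m²

CO₂: 5.27 × ln(674/399) = 5.27 × ln(1.68922) = 5.27 × 0.52427 = 2.7629 W/m².
CH₄: 0.036 × (√2849 − √693) = 0.036 × (53.3760 − 26.3249) = 0.036 × 27.0511 = 0.9738 W/m².
N₂O: 0.120 × (√328 − √272) = 0.120 × (18.1108 − 16.4924) = 0.120 × 1.6184 = 0.1942 W/m².
Total ΔF = 2.7629 + 0.9738 + 0.1942 = 3.9309 W/m².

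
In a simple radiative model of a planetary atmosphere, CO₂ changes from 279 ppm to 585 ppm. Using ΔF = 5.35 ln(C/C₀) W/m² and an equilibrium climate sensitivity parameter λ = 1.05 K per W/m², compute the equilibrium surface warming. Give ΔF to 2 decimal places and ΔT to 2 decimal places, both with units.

ΔF = 3.96 W/m²; ΔT = 4.16 K

CO₂: 5.35 × ln(585/279) = 5.35 × ln(2.09677) = 5.35 × 0.74040 = 3.9611 W/m².
ΔT = λ ΔF = 1.05 × 3.96 = 4.1580 K.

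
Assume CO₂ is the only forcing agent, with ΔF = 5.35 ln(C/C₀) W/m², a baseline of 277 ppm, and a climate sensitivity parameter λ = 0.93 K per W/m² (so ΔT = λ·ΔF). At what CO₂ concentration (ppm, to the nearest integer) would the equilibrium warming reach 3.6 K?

C ≈ 571 ppm

Required forcing: ΔF = ΔT/λ = 3.6/0.93 = 3.8710 W/m².
Then ln(C/277) = ΔF/5.35 = 3.8710/5.35 = 0.72355.
So C = 277 × e^0.72355 = 277 × 2.06174 = 571.10 ppm.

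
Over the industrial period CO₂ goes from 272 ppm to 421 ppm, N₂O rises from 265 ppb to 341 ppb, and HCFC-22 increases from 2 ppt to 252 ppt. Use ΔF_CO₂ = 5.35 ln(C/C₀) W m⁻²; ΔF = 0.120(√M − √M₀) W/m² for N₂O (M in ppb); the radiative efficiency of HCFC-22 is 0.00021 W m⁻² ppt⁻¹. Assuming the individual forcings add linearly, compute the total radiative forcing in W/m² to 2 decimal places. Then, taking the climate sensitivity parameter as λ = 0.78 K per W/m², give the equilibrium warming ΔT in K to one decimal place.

CO₂: 5.35 × ln(421/272) = 5.35 × ln(1.54779) = 5.35 × 0.43683 = 2.3370 W/m².
N₂O: 0.120 × (√341 − √265) = 0.120 × (18.4662 − 16.2788) = 0.120 × 2.1874 = 0.2625 W/m².
HCFC-22: ΔF = 0.00021 × (252 − 2) = 0.00021 × 250 = 0.0525 W/m².
Total ΔF = 2.3370 + 0.2625 + 0.0525 = 2.6520 W/m².
ΔT = λ ΔF = 0.78 × 2.65 = 2.0670 K.

ΔF = 2.65 W/m²; ΔT = 2.1 K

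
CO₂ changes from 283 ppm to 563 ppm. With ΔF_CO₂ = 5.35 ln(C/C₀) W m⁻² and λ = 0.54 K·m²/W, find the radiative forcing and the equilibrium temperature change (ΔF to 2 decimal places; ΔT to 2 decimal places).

ΔF = 3.68 W/m²; ΔT = 1.99 K

CO₂: 5.35 × ln(563/283) = 5.35 × ln(1.98940) = 5.35 × 0.68783 = 3.6799 W/m².
ΔT = λ ΔF = 0.54 × 3.68 = 1.9872 K.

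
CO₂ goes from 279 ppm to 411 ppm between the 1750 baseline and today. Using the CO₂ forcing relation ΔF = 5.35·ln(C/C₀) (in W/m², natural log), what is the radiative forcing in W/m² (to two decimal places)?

CO₂ absorption bands are partially saturated, so forcing scales with the logarithm of the concentration ratio.
CO₂: 5.35 × ln(411/279) = 5.35 × ln(1.47312) = 5.35 × 0.38738 = 2.0725 W/m².

ΔF = 2.07 W/m²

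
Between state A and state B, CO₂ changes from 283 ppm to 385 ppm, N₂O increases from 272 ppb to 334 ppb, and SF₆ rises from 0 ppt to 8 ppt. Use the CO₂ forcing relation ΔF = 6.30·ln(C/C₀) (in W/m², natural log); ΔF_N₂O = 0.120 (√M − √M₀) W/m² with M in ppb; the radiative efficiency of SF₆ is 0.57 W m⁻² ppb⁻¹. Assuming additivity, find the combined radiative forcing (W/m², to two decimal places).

CO₂: 6.30 × ln(385/283) = 6.30 × ln(1.36042) = 6.30 × 0.30779 = 1.9391 W/m².
N₂O: 0.120 × (√334 − √272) = 0.120 × (18.2757 − 16.4924) = 0.120 × 1.7833 = 0.2140 W/m².
SF₆: Δ = 8 − 0 = 8 ppt = 0.008 ppb; ΔF = 0.57 × 0.008 = 0.0046 W/m².
Total ΔF = 1.9391 + 0.2140 + 0.0046 = 2.1577 W/m².

ΔF = 2.16 W/m²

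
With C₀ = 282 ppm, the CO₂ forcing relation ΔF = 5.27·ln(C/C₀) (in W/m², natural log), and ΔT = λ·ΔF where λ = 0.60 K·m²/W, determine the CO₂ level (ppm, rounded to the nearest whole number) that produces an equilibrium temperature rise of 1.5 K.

Required forcing: ΔF = ΔT/λ = 1.5/0.60 = 2.5000 W/m².
Then ln(C/282) = ΔF/5.27 = 2.5000/5.27 = 0.47438.
So C = 282 × e^0.47438 = 282 × 1.60702 = 453.18 ppm.

C ≈ 453 ppm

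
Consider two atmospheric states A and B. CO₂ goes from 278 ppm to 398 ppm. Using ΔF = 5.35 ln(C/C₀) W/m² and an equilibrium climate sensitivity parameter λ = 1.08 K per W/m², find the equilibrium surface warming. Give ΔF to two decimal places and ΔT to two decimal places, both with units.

CO₂: 5.35 × ln(398/278) = 5.35 × ln(1.43165) = 5.35 × 0.35883 = 1.9197 W/m².
ΔT = λ ΔF = 1.08 × 1.92 = 2.0736 K.

ΔF = 1.92 W/m²; ΔT = 2.07 K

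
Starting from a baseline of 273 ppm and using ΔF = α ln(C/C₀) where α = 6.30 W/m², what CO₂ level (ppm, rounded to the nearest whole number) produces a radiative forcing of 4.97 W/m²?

Set 6.30 ln(C/273) = 4.97, so ln(C/273) = 4.97/6.30 = 0.78889.
Then C/273 = e^0.78889 = 2.20095, giving C = 273 × 2.20095 = 600.86 ppm.

C ≈ 601 ppm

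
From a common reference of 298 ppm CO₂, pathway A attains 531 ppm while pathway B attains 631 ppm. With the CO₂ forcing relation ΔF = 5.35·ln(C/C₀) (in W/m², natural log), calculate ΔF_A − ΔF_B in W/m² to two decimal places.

ΔF_A = 5.35 ln(531/298) = 5.35 × 0.57767 = 3.0905 W/m².
ΔF_B = 5.35 ln(631/298) = 5.35 × 0.75021 = 4.0136 W/m².
Difference: 3.0905 − 4.0136 = -0.9231 W/m².
(Equivalently, ΔF_A − ΔF_B = 5.35 ln(531/631) = 5.35 × -0.17254 = -0.9231 W/m².)

ΔF_A − ΔF_B = -0.92 W/m²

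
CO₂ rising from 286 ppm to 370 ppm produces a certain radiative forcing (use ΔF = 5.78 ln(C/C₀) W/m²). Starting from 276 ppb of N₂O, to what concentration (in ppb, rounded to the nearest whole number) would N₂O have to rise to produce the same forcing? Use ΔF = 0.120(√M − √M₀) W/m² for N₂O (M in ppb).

CO₂ forcing: 5.78 × ln(370/286) = 5.78 × 0.257511 = 1.48841 W/m².
Set 0.120(√M − √276) = 1.48841: √M = 1.48841/0.120 + √276 = 12.4034 + 16.6132 = 29.0166.
M = (29.0166)² = 841.96 ppb.

M ≈ 842 ppb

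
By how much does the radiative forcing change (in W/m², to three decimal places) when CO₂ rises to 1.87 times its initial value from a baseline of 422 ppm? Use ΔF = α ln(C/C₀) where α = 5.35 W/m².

ΔF = 5.35 × ln(1.87) = 5.35 × 0.62594 = 3.3488 W/m².

ΔF = 3.349 W/m²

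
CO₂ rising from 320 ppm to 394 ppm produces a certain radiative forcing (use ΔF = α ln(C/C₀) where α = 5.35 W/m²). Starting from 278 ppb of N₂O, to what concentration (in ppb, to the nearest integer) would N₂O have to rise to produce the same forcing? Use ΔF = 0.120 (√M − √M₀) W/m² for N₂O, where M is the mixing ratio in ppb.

M ≈ 673 ppb

CO₂ forcing: 5.35 × ln(394/320) = 5.35 × 0.208030 = 1.11296 W/m².
Set 0.120(√M − √278) = 1.11296: √M = 1.11296/0.120 + √278 = 9.2747 + 16.6733 = 25.9480.
M = (25.9480)² = 673.30 ppb.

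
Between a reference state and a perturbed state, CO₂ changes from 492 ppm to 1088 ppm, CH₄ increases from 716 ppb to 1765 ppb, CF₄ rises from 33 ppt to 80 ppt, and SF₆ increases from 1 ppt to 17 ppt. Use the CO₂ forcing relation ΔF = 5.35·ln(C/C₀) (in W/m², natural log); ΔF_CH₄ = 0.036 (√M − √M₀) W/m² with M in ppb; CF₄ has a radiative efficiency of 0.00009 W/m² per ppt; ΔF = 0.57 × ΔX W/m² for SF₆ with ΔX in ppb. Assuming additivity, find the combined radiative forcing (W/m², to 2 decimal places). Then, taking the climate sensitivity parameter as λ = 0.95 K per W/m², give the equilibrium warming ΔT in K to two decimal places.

CO₂: 5.35 × ln(1088/492) = 5.35 × ln(2.21138) = 5.35 × 0.79362 = 4.2459 W/m².
CH₄: 0.036 × (√1765 − √716) = 0.036 × (42.0119 − 26.7582) = 0.036 × 15.2537 = 0.5491 W/m².
CF₄: ΔF = 0.00009 × (80 − 33) = 0.00009 × 47 = 0.0042 W/m².
SF₆: Δ = 17 − 1 = 16 ppt = 0.016 ppb; ΔF = 0.57 × 0.016 = 0.0091 W/m².
Total ΔF = 4.2459 + 0.5491 + 0.0042 + 0.0091 = 4.8083 W/m².
ΔT = λ ΔF = 0.95 × 4.81 = 4.5695 K.

ΔF = 4.81 W/m²; ΔT = 4.57 K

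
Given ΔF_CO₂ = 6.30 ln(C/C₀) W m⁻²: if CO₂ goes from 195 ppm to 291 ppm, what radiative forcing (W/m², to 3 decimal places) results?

ΔF = 2.522 W/m²

CO₂: 6.30 × ln(291/195) = 6.30 × ln(1.49231) = 6.30 × 0.40033 = 2.5221 W/m².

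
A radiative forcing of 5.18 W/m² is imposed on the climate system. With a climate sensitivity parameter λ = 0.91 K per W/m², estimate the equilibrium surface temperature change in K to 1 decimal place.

ΔT = λ ΔF = 0.91 × 5.18 = 4.7138 K.

ΔT = 4.7 K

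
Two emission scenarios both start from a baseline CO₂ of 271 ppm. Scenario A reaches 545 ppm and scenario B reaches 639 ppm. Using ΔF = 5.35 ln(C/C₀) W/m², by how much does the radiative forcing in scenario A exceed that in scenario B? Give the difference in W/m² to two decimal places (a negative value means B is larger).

ΔF_A = 5.35 ln(545/271) = 5.35 × 0.69867 = 3.7379 W/m².
ΔF_B = 5.35 ln(639/271) = 5.35 × 0.85779 = 4.5892 W/m².
Difference: 3.7379 − 4.5892 = -0.8513 W/m².
(Equivalently, ΔF_A − ΔF_B = 5.35 ln(545/639) = 5.35 × -0.15912 = -0.8513 W/m².)

ΔF_A − ΔF_B = -0.85 W/m²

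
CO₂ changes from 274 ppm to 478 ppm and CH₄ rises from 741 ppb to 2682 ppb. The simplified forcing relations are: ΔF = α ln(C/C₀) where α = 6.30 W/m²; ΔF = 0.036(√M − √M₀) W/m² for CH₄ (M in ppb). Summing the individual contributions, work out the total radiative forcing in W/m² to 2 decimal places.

CO₂: 6.30 × ln(478/274) = 6.30 × ln(1.74453) = 6.30 × 0.55649 = 3.5059 W/m².
CH₄: 0.036 × (√2682 − √741) = 0.036 × (51.7880 − 27.2213) = 0.036 × 24.5667 = 0.8844 W/m².
Total ΔF = 3.5059 + 0.8844 = 4.3903 W/m².

ΔF = 4.39 W/m²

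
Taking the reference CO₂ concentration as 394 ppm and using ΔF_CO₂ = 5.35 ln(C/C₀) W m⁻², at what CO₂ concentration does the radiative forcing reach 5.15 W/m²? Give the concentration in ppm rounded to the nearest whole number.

C ≈ 1032 ppm

Set 5.35 ln(C/394) = 5.15, so ln(C/394) = 5.15/5.35 = 0.96262.
Then C/394 = e^0.96262 = 2.61855, giving C = 394 × 2.61855 = 1031.71 ppm.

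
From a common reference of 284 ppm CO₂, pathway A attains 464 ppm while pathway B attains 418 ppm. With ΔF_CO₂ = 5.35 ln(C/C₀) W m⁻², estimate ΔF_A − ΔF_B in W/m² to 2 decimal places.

ΔF_A = 5.35 ln(464/284) = 5.35 × 0.49091 = 2.6264 W/m².
ΔF_B = 5.35 ln(418/284) = 5.35 × 0.38651 = 2.0678 W/m².
Difference: 2.6264 − 2.0678 = 0.5586 W/m².

ΔF_A − ΔF_B = 0.56 W/m²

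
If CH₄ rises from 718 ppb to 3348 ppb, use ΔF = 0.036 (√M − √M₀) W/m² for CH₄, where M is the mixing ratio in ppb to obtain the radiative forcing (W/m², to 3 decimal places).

CH₄: 0.036 × (√3348 − √718) = 0.036 × (57.8619 − 26.7955) = 0.036 × 31.0664 = 1.1184 W/m².

ΔF = 1.118 W/m²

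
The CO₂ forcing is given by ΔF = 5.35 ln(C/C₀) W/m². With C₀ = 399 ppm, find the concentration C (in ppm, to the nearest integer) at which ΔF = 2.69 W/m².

Set 5.35 ln(C/399) = 2.69, so ln(C/399) = 2.69/5.35 = 0.50280.
Then C/399 = e^0.50280 = 1.65334, giving C = 399 × 1.65334 = 659.68 ppm.

C ≈ 660 ppm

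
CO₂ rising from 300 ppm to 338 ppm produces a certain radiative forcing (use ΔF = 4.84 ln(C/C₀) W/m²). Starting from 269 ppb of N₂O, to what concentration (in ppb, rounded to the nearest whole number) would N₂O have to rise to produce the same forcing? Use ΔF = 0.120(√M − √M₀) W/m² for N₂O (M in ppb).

M ≈ 450 ppb

CO₂ forcing: 4.84 × ln(338/300) = 4.84 × 0.119263 = 0.57723 W/m².
Set 0.120(√M − √269) = 0.57723: √M = 0.57723/0.120 + √269 = 4.8103 + 16.4012 = 21.2115.
M = (21.2115)² = 449.93 ppb.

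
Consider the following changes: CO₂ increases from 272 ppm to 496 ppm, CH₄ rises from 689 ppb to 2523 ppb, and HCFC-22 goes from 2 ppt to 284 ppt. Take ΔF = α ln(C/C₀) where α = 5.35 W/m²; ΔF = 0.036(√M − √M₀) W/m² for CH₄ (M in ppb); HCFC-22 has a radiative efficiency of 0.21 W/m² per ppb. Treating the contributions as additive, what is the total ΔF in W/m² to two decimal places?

ΔF = 4.14 W/m²

CO₂: 5.35 × ln(496/272) = 5.35 × ln(1.82353) = 5.35 × 0.60077 = 3.2141 W/m².
CH₄: 0.036 × (√2523 − √689) = 0.036 × (50.2295 − 26.2488) = 0.036 × 23.9807 = 0.8633 W/m².
HCFC-22: Δ = 284 − 2 = 282 ppt = 0.282 ppb; ΔF = 0.21 × 0.282 = 0.0592 W/m².
Total ΔF = 3.2141 + 0.8633 + 0.0592 = 4.1366 W/m².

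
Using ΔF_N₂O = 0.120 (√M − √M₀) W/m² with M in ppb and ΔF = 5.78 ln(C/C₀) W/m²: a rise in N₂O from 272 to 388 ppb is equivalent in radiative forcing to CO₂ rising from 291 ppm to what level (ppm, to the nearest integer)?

N₂O forcing: 0.120 × (√388 − √272) = 0.120 × (19.6977 − 16.4924) = 0.120 × 3.2053 = 0.38464 W/m².
Set 5.78 ln(C/291) = 0.38464: ln(C/291) = 0.38464/5.78 = 0.06655, so C = 291 × e^0.06655 = 291 × 1.06881 = 311.02 ppm.

C ≈ 311 ppm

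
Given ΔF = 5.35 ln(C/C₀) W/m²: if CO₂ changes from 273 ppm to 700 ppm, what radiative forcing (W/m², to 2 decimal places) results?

CO₂: 5.35 × ln(700/273) = 5.35 × ln(2.56410) = 5.35 × 0.94161 = 5.0376 W/m².

ΔF = 5.04 W/m²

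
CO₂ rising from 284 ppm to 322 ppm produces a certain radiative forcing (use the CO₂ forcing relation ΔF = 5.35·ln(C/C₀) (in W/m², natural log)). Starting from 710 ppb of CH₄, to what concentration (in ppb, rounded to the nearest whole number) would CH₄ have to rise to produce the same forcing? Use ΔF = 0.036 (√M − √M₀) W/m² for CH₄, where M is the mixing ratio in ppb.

M ≈ 2053 ppb

CO₂ forcing: 5.35 × ln(322/284) = 5.35 × 0.125577 = 0.67184 W/m².
Set 0.036(√M − √710) = 0.67184: √M = 0.67184/0.036 + √710 = 18.6622 + 26.6458 = 45.3080.
M = (45.3080)² = 2052.81 ppb.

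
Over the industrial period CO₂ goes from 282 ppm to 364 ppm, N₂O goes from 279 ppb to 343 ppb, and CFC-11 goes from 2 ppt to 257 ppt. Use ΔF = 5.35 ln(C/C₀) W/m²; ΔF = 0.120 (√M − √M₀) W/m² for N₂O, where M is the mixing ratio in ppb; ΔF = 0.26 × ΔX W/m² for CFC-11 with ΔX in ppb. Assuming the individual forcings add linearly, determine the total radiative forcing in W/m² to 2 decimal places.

ΔF = 1.65 W/m²

CO₂: 5.35 × ln(364/282) = 5.35 × ln(1.29078) = 5.35 × 0.25525 = 1.3656 W/m².
N₂O: 0.120 × (√343 − √279) = 0.120 × (18.5203 − 16.7033) = 0.120 × 1.8170 = 0.2180 W/m².
CFC-11: Δ = 257 − 2 = 255 ppt = 0.255 ppb; ΔF = 0.26 × 0.255 = 0.0663 W/m².
Total ΔF = 1.3656 + 0.2180 + 0.0663 = 1.6499 W/m².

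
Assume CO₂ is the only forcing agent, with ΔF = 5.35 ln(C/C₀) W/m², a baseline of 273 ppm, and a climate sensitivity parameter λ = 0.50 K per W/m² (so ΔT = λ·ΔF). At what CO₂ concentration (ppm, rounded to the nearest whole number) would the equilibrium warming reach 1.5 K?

C ≈ 478 ppm

Required forcing: ΔF = ΔT/λ = 1.5/0.50 = 3.0000 W/m².
Then ln(C/273) = ΔF/5.35 = 3.0000/5.35 = 0.56075.
So C = 273 × e^0.56075 = 273 × 1.75199 = 478.29 ppm.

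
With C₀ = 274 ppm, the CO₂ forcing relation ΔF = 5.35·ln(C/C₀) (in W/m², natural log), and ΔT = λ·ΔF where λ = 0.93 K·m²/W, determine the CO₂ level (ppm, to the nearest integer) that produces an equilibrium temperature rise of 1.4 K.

Required forcing: ΔF = ΔT/λ = 1.4/0.93 = 1.5054 W/m².
Then ln(C/274) = ΔF/5.35 = 1.5054/5.35 = 0.28138.
So C = 274 × e^0.28138 = 274 × 1.32496 = 363.04 ppm.

C ≈ 363 ppm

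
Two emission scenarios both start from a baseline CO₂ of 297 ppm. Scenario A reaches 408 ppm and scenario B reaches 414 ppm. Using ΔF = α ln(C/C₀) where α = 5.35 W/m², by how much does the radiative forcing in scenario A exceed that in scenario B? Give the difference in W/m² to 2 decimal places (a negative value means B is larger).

ΔF_A − ΔF_B = -0.08 W/m²

ΔF_A = 5.35 ln(408/297) = 5.35 × 0.31754 = 1.6988 W/m².
ΔF_B = 5.35 ln(414/297) = 5.35 × 0.33213 = 1.7769 W/m².
Difference: 1.6988 − 1.7769 = -0.0781 W/m².
(Equivalently, ΔF_A − ΔF_B = 5.35 ln(408/414) = 5.35 × -0.01460 = -0.0781 W/m².)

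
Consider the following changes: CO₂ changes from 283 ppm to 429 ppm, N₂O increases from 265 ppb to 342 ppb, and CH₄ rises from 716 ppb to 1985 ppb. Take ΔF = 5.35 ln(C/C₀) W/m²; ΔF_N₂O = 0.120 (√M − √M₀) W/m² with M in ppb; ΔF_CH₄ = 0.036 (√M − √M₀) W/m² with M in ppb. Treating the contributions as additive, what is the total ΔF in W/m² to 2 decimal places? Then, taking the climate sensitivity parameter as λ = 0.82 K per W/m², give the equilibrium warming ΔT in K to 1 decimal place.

ΔF = 3.13 W/m²; ΔT = 2.6 K

CO₂: 5.35 × ln(429/283) = 5.35 × ln(1.51590) = 5.35 × 0.41601 = 2.2257 W/m².
N₂O: 0.120 × (√342 − √265) = 0.120 × (18.4932 − 16.2788) = 0.120 × 2.2144 = 0.2657 W/m².
CH₄: 0.036 × (√1985 − √716) = 0.036 × (44.5533 − 26.7582) = 0.036 × 17.7951 = 0.6406 W/m².
Total ΔF = 2.2257 + 0.2657 + 0.6406 = 3.1320 W/m².
ΔT = λ ΔF = 0.82 × 3.13 = 2.5666 K.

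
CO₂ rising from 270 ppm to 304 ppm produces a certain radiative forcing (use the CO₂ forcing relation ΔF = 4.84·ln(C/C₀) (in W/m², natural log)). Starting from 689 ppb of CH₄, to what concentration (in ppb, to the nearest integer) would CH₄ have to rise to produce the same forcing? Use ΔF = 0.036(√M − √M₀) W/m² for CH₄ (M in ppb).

M ≈ 1780 ppb

CO₂ forcing: 4.84 × ln(304/270) = 4.84 × 0.118606 = 0.57405 W/m².
Set 0.036(√M − √689) = 0.57405: √M = 0.57405/0.036 + √689 = 15.9458 + 26.2488 = 42.1946.
M = (42.1946)² = 1780.38 ppb.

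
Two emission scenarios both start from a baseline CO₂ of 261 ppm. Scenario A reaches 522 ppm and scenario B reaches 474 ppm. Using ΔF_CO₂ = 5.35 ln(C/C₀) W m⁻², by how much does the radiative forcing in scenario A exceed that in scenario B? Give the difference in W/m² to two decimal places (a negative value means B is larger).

ΔF_A = 5.35 ln(522/261) = 5.35 × 0.69315 = 3.7084 W/m².
ΔF_B = 5.35 ln(474/261) = 5.35 × 0.59669 = 3.1923 W/m².
Difference: 3.7084 − 3.1923 = 0.5161 W/m².
(Equivalently, ΔF_A − ΔF_B = 5.35 ln(522/474) = 5.35 × 0.09646 = 0.5161 W/m².)

ΔF_A − ΔF_B = 0.52 W/m²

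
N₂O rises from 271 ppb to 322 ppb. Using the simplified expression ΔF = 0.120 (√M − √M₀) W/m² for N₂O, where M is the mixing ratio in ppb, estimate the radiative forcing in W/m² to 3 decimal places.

N₂O: 0.120 × (√322 − √271) = 0.120 × (17.9444 − 16.4621) = 0.120 × 1.4823 = 0.1779 W/m².

ΔF = 0.178 W/m²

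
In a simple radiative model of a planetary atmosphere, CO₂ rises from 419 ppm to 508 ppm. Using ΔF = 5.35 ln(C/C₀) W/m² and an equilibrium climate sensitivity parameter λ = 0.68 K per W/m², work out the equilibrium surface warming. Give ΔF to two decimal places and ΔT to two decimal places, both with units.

ΔF = 1.03 W/m²; ΔT = 0.70 K

CO₂: 5.35 × ln(508/419) = 5.35 × ln(1.21241) = 5.35 × 0.19261 = 1.0305 W/m².
ΔT = λ ΔF = 0.68 × 1.03 = 0.7004 K.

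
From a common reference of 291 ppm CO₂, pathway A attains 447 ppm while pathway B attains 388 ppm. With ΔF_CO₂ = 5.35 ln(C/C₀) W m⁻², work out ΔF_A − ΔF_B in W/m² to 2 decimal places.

ΔF_A − ΔF_B = 0.76 W/m²

ΔF_A = 5.35 ln(447/291) = 5.35 × 0.42924 = 2.2964 W/m².
ΔF_B = 5.35 ln(388/291) = 5.35 × 0.28768 = 1.5391 W/m².
Difference: 2.2964 − 1.5391 = 0.7573 W/m².
(Equivalently, ΔF_A − ΔF_B = 5.35 ln(447/388) = 5.35 × 0.14155 = 0.7573 W/m².)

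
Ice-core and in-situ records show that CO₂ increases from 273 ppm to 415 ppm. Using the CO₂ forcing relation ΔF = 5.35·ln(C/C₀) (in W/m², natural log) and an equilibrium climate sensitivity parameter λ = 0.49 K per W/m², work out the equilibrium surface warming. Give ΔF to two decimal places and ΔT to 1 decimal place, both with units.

ΔF = 2.24 W/m²; ΔT = 1.1 K

CO₂: 5.35 × ln(415/273) = 5.35 × ln(1.52015) = 5.35 × 0.41881 = 2.2406 W/m².
ΔT = λ ΔF = 0.49 × 2.24 = 1.0976 K.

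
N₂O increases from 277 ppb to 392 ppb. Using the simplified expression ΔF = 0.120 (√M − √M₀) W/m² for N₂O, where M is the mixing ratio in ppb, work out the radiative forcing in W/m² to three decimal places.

ΔF = 0.379 W/m²

N₂O: 0.120 × (√392 − √277) = 0.120 × (19.7990 − 16.6433) = 0.120 × 3.1557 = 0.3787 W/m².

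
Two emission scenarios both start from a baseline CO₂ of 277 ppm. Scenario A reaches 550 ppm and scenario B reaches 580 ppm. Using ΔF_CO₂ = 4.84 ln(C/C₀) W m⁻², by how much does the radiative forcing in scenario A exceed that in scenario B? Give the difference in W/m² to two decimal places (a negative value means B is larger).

ΔF_A = 4.84 ln(550/277) = 4.84 × 0.68590 = 3.3198 W/m².
ΔF_B = 4.84 ln(580/277) = 4.84 × 0.73901 = 3.5768 W/m².
Difference: 3.3198 − 3.5768 = -0.2570 W/m².

ΔF_A − ΔF_B = -0.26 W/m²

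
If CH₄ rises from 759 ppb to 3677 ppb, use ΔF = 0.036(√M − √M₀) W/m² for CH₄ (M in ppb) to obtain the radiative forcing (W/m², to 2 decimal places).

CH₄: 0.036 × (√3677 − √759) = 0.036 × (60.6383 − 27.5500) = 0.036 × 33.0883 = 1.1912 W/m².

ΔF = 1.19 W/m²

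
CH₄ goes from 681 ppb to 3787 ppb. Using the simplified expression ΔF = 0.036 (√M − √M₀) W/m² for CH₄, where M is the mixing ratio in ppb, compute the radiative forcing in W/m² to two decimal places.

CH₄: 0.036 × (√3787 − √681) = 0.036 × (61.5386 − 26.0960) = 0.036 × 35.4426 = 1.2759 W/m².

ΔF = 1.28 W/m²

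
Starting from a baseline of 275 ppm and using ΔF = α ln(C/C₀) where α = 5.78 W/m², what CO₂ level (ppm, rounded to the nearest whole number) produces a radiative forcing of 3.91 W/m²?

Set 5.78 ln(C/275) = 3.91, so ln(C/275) = 3.91/5.78 = 0.67647.
Then C/275 = e^0.67647 = 1.96692, giving C = 275 × 1.96692 = 540.90 ppm.

C ≈ 541 ppm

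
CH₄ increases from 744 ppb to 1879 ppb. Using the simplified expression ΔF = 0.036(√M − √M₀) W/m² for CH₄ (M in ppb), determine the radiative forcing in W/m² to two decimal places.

CH₄: 0.036 × (√1879 − √744) = 0.036 × (43.3474 − 27.2764) = 0.036 × 16.0710 = 0.5786 W/m².

ΔF = 0.58 W/m²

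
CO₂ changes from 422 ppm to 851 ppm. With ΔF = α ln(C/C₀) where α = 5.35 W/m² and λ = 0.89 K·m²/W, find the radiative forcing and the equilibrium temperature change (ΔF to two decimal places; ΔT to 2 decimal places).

CO₂: 5.35 × ln(851/422) = 5.35 × ln(2.01659) = 5.35 × 0.70141 = 3.7525 W/m².
ΔT = λ ΔF = 0.89 × 3.75 = 3.3375 K.

ΔF = 3.75 W/m²; ΔT = 3.34 K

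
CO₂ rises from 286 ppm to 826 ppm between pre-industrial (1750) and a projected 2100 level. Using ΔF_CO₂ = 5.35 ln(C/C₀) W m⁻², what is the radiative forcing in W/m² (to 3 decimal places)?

CO₂: 5.35 × ln(826/286) = 5.35 × ln(2.88811) = 5.35 × 1.06060 = 5.6742 W/m².

ΔF = 5.674 W/m²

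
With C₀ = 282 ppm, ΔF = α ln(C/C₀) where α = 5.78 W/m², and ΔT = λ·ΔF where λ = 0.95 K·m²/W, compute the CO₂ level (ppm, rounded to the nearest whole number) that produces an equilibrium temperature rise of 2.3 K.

C ≈ 429 ppm

Required forcing: ΔF = ΔT/λ = 2.3/0.95 = 2.4211 W/m².
Then ln(C/282) = ΔF/5.78 = 2.4211/5.78 = 0.41888.
So C = 282 × e^0.41888 = 282 × 1.52026 = 428.71 ppm.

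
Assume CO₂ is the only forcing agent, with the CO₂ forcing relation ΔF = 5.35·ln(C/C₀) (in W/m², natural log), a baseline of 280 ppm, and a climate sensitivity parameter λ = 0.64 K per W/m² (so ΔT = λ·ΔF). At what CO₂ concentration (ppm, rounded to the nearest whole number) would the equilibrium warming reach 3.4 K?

Required forcing: ΔF = ΔT/λ = 3.4/0.64 = 5.3125 W/m².
Then ln(C/280) = ΔF/5.35 = 5.3125/5.35 = 0.99299.
So C = 280 × e^0.99299 = 280 × 2.69929 = 755.80 ppm.

C ≈ 756 ppm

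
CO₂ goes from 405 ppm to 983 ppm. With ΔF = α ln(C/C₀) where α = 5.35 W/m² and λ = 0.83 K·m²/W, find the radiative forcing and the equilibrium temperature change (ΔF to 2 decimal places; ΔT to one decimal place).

ΔF = 4.74 W/m²; ΔT = 3.9 K

CO₂: 5.35 × ln(983/405) = 5.35 × ln(2.42716) = 5.35 × 0.88672 = 4.7440 W/m².
ΔT = λ ΔF = 0.83 × 4.74 = 3.9342 K.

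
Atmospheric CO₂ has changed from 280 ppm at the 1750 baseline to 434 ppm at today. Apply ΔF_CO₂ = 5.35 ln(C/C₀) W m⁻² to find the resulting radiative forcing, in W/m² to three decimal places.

CO₂: 5.35 × ln(434/280) = 5.35 × ln(1.55000) = 5.35 × 0.43825 = 2.3446 W/m².

ΔF = 2.345 W/m²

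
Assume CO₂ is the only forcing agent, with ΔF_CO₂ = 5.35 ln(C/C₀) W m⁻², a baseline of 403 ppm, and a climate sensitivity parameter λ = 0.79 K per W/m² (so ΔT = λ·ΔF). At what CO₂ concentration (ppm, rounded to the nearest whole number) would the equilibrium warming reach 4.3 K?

C ≈ 1115 ppm

Required forcing: ΔF = ΔT/λ = 4.3/0.79 = 5.4430 W/m².
Then ln(C/403) = ΔF/5.35 = 5.4430/5.35 = 1.01738.
So C = 403 × e^1.01738 = 403 × 2.76594 = 1114.67 ppm.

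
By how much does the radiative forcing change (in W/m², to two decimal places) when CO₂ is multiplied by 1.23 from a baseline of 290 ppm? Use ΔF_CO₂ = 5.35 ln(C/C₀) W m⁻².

ΔF = 1.11 W/m²

ΔF = 5.35 × ln(1.23) = 5.35 × 0.20701 = 1.1075 W/m².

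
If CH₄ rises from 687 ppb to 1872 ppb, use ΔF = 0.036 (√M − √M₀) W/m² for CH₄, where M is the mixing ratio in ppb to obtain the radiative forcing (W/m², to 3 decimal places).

CH₄: 0.036 × (√1872 − √687) = 0.036 × (43.2666 − 26.2107) = 0.036 × 17.0559 = 0.6140 W/m².

ΔF = 0.614 W/m²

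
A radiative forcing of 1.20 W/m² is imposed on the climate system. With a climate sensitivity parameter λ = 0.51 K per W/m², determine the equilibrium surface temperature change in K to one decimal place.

ΔT = λ ΔF = 0.51 × 1.20 = 0.6120 K.

ΔT = 0.6 K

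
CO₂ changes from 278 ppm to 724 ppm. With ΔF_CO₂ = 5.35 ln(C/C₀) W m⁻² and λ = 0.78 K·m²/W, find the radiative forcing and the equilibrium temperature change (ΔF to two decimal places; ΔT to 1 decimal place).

ΔF = 5.12 W/m²; ΔT = 4.0 K

CO₂: 5.35 × ln(724/278) = 5.35 × ln(2.60432) = 5.35 × 0.95717 = 5.1209 W/m².
ΔT = λ ΔF = 0.78 × 5.12 = 3.9936 K.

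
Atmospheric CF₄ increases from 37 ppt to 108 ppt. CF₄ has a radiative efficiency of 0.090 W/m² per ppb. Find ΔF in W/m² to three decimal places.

CF₄: Δ = 108 − 37 = 71 ppt = 0.071 ppb; ΔF = 0.090 × 0.071 = 0.0064 W/m².

ΔF = 0.006 W/m²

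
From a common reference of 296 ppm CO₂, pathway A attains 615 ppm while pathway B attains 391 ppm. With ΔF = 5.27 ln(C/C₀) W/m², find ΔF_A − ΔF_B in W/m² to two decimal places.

ΔF_A = 5.27 ln(615/296) = 5.27 × 0.73126 = 3.8537 W/m².
ΔF_B = 5.27 ln(391/296) = 5.27 × 0.27835 = 1.4669 W/m².
Difference: 3.8537 − 1.4669 = 2.3868 W/m².
(Equivalently, ΔF_A − ΔF_B = 5.27 ln(615/391) = 5.27 × 0.45291 = 2.3868 W/m².)

ΔF_A − ΔF_B = 2.39 W/m²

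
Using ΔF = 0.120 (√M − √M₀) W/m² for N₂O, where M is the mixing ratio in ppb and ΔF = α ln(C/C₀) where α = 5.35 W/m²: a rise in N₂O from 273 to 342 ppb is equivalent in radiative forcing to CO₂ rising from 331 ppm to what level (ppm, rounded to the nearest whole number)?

C ≈ 346 ppm

N₂O forcing: 0.120 × (√342 − √273) = 0.120 × (18.4932 − 16.5227) = 0.120 × 1.9705 = 0.23646 W/m².
Set 5.35 ln(C/331) = 0.23646: ln(C/331) = 0.23646/5.35 = 0.04420, so C = 331 × e^0.04420 = 331 × 1.04519 = 345.96 ppm.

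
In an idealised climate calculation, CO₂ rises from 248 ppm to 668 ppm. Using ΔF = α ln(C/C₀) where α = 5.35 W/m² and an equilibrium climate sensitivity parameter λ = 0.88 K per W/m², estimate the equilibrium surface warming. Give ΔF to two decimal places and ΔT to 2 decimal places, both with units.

CO₂: 5.35 × ln(668/248) = 5.35 × ln(2.69355) = 5.35 × 0.99086 = 5.3011 W/m².
ΔT = λ ΔF = 0.88 × 5.30 = 4.6640 K.

ΔF = 5.30 W/m²; ΔT = 4.66 K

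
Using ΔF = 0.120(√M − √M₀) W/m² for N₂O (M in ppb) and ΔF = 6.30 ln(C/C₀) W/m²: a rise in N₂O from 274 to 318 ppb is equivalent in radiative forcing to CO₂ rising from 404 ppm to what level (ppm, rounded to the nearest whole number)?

N₂O forcing: 0.120 × (√318 − √274) = 0.120 × (17.8326 − 16.5529) = 0.120 × 1.2797 = 0.15356 W/m².
Set 6.30 ln(C/404) = 0.15356: ln(C/404) = 0.15356/6.30 = 0.02437, so C = 404 × e^0.02437 = 404 × 1.02467 = 413.97 ppm.

C ≈ 414 ppm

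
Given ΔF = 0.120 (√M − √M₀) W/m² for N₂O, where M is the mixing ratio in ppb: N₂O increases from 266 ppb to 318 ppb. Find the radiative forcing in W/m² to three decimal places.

ΔF = 0.183 W/m²

N₂O: 0.120 × (√318 − √266) = 0.120 × (17.8326 − 16.3095) = 0.120 × 1.5231 = 0.1828 W/m².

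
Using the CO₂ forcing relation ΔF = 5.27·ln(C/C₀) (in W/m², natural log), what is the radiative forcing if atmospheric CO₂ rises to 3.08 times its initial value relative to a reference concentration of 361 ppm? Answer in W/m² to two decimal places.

Because the forcing depends only on the ratio C/C₀, the initial concentration does not enter.
ΔF = 5.27 × ln(3.08) = 5.27 × 1.12493 = 5.9284 W/m².

ΔF = 5.93 W/m²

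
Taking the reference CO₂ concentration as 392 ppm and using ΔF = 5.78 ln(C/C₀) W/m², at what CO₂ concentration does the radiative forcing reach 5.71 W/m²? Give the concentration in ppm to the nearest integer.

Set 5.78 ln(C/392) = 5.71, so ln(C/392) = 5.71/5.78 = 0.98789.
Then C/392 = e^0.98789 = 2.68556, giving C = 392 × 2.68556 = 1052.74 ppm.

C ≈ 1053 ppm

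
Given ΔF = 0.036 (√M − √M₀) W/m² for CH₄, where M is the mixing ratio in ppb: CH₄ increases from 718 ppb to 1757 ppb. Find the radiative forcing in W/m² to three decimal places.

ΔF = 0.544 W/m²

CH₄: 0.036 × (√1757 − √718) = 0.036 × (41.9166 − 26.7955) = 0.036 × 15.1211 = 0.5444 W/m².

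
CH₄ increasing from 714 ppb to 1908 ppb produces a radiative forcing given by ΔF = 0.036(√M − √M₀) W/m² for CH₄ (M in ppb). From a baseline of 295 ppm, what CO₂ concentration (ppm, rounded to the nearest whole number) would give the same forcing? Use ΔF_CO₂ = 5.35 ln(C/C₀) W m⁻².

CH₄ forcing: 0.036 × (√1908 − √714) = 0.036 × (43.6807 − 26.7208) = 0.036 × 16.9599 = 0.61056 W/m².
Set 5.35 ln(C/295) = 0.61056: ln(C/295) = 0.61056/5.35 = 0.11412, so C = 295 × e^0.11412 = 295 × 1.12089 = 330.66 ppm.

C ≈ 331 ppm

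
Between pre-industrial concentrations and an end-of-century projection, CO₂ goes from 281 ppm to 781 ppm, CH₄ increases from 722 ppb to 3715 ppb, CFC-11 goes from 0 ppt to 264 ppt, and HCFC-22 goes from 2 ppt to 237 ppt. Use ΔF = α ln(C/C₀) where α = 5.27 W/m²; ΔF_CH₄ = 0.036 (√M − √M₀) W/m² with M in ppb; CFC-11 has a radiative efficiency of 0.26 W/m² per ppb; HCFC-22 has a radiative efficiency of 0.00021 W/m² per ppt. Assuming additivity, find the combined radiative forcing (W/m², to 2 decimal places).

ΔF = 6.73 W/m²

CO₂: 5.27 × ln(781/281) = 5.27 × ln(2.77936) = 5.27 × 1.02222 = 5.3871 W/m².
CH₄: 0.036 × (√3715 − √722) = 0.036 × (60.9508 − 26.8701) = 0.036 × 34.0807 = 1.2269 W/m².
CFC-11: Δ = 264 − 0 = 264 ppt = 0.264 ppb; ΔF = 0.26 × 0.264 = 0.0686 W/m².
HCFC-22: ΔF = 0.00021 × (237 − 2) = 0.00021 × 235 = 0.0494 W/m².
Total ΔF = 5.3871 + 1.2269 + 0.0686 + 0.0494 = 6.7320 W/m².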